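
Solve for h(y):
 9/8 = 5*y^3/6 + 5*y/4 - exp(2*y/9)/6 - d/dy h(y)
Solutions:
 h(y) = C1 + 5*y^4/24 + 5*y^2/8 - 9*y/8 - 3*exp(2*y/9)/4


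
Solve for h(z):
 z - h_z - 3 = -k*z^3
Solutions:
 h(z) = C1 + k*z^4/4 + z^2/2 - 3*z


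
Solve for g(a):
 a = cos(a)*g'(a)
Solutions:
 g(a) = C1 + Integral(a/cos(a), a)


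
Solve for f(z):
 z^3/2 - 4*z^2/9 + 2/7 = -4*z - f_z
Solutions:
 f(z) = C1 - z^4/8 + 4*z^3/27 - 2*z^2 - 2*z/7


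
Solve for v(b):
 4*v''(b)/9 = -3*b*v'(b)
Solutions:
 v(b) = C1 + C2*erf(3*sqrt(6)*b/4)


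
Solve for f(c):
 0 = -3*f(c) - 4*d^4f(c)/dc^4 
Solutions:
 f(c) = (C1*sin(3^(1/4)*c/2) + C2*cos(3^(1/4)*c/2))*exp(-3^(1/4)*c/2) + (C3*sin(3^(1/4)*c/2) + C4*cos(3^(1/4)*c/2))*exp(3^(1/4)*c/2)


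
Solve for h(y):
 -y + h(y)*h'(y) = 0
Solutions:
 h(y) = -sqrt(C1 + y^2)
 h(y) = sqrt(C1 + y^2)


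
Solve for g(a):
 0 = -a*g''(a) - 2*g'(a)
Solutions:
 g(a) = C1 + C2/a


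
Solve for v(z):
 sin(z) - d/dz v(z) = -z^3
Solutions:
 v(z) = C1 + z^4/4 - cos(z)


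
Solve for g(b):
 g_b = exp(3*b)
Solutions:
 g(b) = C1 + exp(3*b)/3


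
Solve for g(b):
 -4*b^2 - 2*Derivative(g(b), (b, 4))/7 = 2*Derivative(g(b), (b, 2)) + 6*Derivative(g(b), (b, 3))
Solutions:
 g(b) = C1 + C2*b + C3*exp(b*(-21 + sqrt(413))/2) + C4*exp(-b*(sqrt(413) + 21)/2) - b^4/6 + 2*b^3 - 124*b^2/7


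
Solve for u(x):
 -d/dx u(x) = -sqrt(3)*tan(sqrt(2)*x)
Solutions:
 u(x) = C1 - sqrt(6)*log(cos(sqrt(2)*x))/2


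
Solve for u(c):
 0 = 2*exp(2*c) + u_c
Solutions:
 u(c) = C1 - exp(2*c)


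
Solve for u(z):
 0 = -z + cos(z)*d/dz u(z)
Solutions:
 u(z) = C1 + Integral(z/cos(z), z)


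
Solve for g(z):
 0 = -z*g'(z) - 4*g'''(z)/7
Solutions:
 g(z) = C1 + Integral(C2*airyai(-14^(1/3)*z/2) + C3*airybi(-14^(1/3)*z/2), z)


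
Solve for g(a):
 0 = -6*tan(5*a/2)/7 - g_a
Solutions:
 g(a) = C1 + 12*log(cos(5*a/2))/35


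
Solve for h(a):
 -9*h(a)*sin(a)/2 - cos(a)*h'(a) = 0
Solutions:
 h(a) = C1*cos(a)^(9/2)


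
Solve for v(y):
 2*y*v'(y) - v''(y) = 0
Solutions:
 v(y) = C1 + C2*erfi(y)


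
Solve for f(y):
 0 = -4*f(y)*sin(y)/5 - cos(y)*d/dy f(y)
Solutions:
 f(y) = C1*cos(y)^(4/5)


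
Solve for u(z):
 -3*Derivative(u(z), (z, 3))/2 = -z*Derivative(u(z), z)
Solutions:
 u(z) = C1 + Integral(C2*airyai(2^(1/3)*3^(2/3)*z/3) + C3*airybi(2^(1/3)*3^(2/3)*z/3), z)


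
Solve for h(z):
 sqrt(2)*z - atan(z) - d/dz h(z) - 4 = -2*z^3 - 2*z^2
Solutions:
 h(z) = C1 + z^4/2 + 2*z^3/3 + sqrt(2)*z^2/2 - z*atan(z) - 4*z + log(z^2 + 1)/2


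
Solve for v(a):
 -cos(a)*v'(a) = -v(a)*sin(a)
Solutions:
 v(a) = C1/cos(a)


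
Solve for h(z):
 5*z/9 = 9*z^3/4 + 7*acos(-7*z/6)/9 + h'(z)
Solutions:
 h(z) = C1 - 9*z^4/16 + 5*z^2/18 - 7*z*acos(-7*z/6)/9 - sqrt(36 - 49*z^2)/9


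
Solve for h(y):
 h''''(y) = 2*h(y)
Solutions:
 h(y) = C1*exp(-2^(1/4)*y) + C2*exp(2^(1/4)*y) + C3*sin(2^(1/4)*y) + C4*cos(2^(1/4)*y)


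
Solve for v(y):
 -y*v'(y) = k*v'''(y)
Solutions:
 v(y) = C1 + Integral(C2*airyai(y*(-1/k)^(1/3)) + C3*airybi(y*(-1/k)^(1/3)), y)


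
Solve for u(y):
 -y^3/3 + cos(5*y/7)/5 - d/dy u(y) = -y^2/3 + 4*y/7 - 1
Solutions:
 u(y) = C1 - y^4/12 + y^3/9 - 2*y^2/7 + y + 7*sin(5*y/7)/25


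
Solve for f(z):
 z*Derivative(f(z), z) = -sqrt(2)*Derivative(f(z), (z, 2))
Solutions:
 f(z) = C1 + C2*erf(2^(1/4)*z/2)


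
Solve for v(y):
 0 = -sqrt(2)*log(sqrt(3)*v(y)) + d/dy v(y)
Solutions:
 -sqrt(2)*Integral(1/(2*log(_y) + log(3)), (_y, v(y))) = C1 - y


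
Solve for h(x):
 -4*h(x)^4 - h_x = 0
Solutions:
 h(x) = (-3^(2/3) - 3*3^(1/6)*I)*(1/(C1 + 4*x))^(1/3)/6
 h(x) = (-3^(2/3) + 3*3^(1/6)*I)*(1/(C1 + 4*x))^(1/3)/6
 h(x) = (1/(C1 + 12*x))^(1/3)


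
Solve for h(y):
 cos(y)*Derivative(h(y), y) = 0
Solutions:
 h(y) = C1


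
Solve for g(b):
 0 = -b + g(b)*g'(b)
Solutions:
 g(b) = -sqrt(C1 + b^2)
 g(b) = sqrt(C1 + b^2)


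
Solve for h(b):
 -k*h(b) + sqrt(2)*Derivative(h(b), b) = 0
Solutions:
 h(b) = C1*exp(sqrt(2)*b*k/2)


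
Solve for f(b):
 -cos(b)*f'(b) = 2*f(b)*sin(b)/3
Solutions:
 f(b) = C1*cos(b)^(2/3)


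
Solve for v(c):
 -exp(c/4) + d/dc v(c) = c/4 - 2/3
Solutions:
 v(c) = C1 + c^2/8 - 2*c/3 + 4*exp(c/4)


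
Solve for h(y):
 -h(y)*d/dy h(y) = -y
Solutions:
 h(y) = -sqrt(C1 + y^2)
 h(y) = sqrt(C1 + y^2)


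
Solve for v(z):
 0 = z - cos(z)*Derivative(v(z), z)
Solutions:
 v(z) = C1 + Integral(z/cos(z), z)


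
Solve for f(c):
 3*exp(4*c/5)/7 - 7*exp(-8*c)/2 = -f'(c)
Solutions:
 f(c) = C1 - 15*exp(4*c/5)/28 - 7*exp(-8*c)/16


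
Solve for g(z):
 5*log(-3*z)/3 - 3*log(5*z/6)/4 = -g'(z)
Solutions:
 g(z) = C1 - 11*z*log(z)/12 + z*(-20*log(3) - 9*log(6) + 11 + 9*log(5) - 20*I*pi)/12


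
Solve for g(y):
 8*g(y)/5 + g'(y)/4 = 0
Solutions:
 g(y) = C1*exp(-32*y/5)


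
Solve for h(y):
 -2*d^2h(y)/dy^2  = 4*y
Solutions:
 h(y) = C1 + C2*y - y^3/3


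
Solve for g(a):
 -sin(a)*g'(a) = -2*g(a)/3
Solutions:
 g(a) = C1*(cos(a) - 1)^(1/3)/(cos(a) + 1)^(1/3)


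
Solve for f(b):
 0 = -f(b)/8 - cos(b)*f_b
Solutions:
 f(b) = C1*(sin(b) - 1)^(1/16)/(sin(b) + 1)^(1/16)


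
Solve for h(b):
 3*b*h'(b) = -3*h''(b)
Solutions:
 h(b) = C1 + C2*erf(sqrt(2)*b/2)


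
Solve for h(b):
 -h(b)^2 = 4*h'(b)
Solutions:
 h(b) = 4/(C1 + b)


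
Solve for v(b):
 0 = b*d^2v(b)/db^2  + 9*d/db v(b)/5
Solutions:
 v(b) = C1 + C2/b^(4/5)


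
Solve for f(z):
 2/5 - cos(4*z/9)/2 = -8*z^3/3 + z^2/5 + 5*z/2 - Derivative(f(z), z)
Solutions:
 f(z) = C1 - 2*z^4/3 + z^3/15 + 5*z^2/4 - 2*z/5 + 9*sin(4*z/9)/8


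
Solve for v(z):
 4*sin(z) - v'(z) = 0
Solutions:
 v(z) = C1 - 4*cos(z)


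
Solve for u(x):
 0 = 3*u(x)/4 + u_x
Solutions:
 u(x) = C1*exp(-3*x/4)


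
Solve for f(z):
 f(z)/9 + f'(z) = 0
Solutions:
 f(z) = C1*exp(-z/9)


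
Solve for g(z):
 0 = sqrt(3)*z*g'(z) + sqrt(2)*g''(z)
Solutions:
 g(z) = C1 + C2*erf(6^(1/4)*z/2)


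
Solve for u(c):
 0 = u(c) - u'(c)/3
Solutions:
 u(c) = C1*exp(3*c)


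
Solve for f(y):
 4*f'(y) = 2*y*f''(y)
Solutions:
 f(y) = C1 + C2*y^3


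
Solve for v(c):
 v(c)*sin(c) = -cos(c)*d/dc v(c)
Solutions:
 v(c) = C1*cos(c)


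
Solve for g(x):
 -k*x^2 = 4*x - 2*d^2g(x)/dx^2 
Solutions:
 g(x) = C1 + C2*x + k*x^4/24 + x^3/3


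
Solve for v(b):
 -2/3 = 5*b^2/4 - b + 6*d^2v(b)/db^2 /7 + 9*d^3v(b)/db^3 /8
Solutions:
 v(b) = C1 + C2*b + C3*exp(-16*b/21) - 35*b^4/288 + 959*b^3/1152 - 67585*b^2/18432


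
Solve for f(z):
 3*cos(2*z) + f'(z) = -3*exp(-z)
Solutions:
 f(z) = C1 - 3*sin(2*z)/2 + 3*exp(-z)


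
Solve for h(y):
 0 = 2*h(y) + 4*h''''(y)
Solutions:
 h(y) = (C1*sin(2^(1/4)*y/2) + C2*cos(2^(1/4)*y/2))*exp(-2^(1/4)*y/2) + (C3*sin(2^(1/4)*y/2) + C4*cos(2^(1/4)*y/2))*exp(2^(1/4)*y/2)


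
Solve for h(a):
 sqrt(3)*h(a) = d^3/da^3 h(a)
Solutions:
 h(a) = C3*exp(3^(1/6)*a) + (C1*sin(3^(2/3)*a/2) + C2*cos(3^(2/3)*a/2))*exp(-3^(1/6)*a/2)


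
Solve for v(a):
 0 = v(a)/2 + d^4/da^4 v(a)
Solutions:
 v(a) = (C1*sin(2^(1/4)*a/2) + C2*cos(2^(1/4)*a/2))*exp(-2^(1/4)*a/2) + (C3*sin(2^(1/4)*a/2) + C4*cos(2^(1/4)*a/2))*exp(2^(1/4)*a/2)


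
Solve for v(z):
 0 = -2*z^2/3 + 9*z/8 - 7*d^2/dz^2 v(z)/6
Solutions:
 v(z) = C1 + C2*z - z^4/21 + 9*z^3/56


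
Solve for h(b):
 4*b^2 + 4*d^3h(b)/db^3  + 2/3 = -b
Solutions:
 h(b) = C1 + C2*b + C3*b^2 - b^5/60 - b^4/96 - b^3/36


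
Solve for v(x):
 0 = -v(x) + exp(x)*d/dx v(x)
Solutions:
 v(x) = C1*exp(-exp(-x))


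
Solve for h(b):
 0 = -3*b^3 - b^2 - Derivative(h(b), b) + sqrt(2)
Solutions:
 h(b) = C1 - 3*b^4/4 - b^3/3 + sqrt(2)*b


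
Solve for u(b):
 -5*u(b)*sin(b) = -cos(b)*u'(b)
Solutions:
 u(b) = C1/cos(b)^5


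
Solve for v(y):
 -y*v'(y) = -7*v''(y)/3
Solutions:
 v(y) = C1 + C2*erfi(sqrt(42)*y/14)


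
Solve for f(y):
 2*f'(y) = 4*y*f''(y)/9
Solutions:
 f(y) = C1 + C2*y^(11/2)


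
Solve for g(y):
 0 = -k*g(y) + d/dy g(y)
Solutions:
 g(y) = C1*exp(k*y)


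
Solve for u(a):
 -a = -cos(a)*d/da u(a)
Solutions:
 u(a) = C1 + Integral(a/cos(a), a)


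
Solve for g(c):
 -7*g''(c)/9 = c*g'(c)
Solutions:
 g(c) = C1 + C2*erf(3*sqrt(14)*c/14)


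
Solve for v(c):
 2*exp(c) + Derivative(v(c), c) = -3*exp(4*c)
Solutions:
 v(c) = C1 - 3*exp(4*c)/4 - 2*exp(c)


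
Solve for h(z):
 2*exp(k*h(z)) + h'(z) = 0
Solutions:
 h(z) = Piecewise((log(1/(C1*k + 2*k*z))/k, Ne(k, 0)), (nan, True))
 h(z) = Piecewise((C1 - 2*z, Eq(k, 0)), (nan, True))


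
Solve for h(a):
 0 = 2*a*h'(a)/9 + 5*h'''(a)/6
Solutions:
 h(a) = C1 + Integral(C2*airyai(-30^(2/3)*a/15) + C3*airybi(-30^(2/3)*a/15), a)


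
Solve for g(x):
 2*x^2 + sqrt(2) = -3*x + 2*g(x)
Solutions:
 g(x) = x^2 + 3*x/2 + sqrt(2)/2


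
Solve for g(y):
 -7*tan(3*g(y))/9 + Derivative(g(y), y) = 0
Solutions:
 g(y) = -asin(C1*exp(7*y/3))/3 + pi/3
 g(y) = asin(C1*exp(7*y/3))/3


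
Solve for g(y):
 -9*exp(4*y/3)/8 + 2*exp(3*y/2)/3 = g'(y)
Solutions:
 g(y) = C1 - 27*exp(4*y/3)/32 + 4*exp(3*y/2)/9


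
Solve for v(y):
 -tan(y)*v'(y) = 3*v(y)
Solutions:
 v(y) = C1/sin(y)^3


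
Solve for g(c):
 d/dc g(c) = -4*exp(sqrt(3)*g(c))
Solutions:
 g(c) = sqrt(3)*(2*log(1/(C1 + 4*c)) - log(3))/6


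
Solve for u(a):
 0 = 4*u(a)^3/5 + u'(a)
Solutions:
 u(a) = -sqrt(10)*sqrt(-1/(C1 - 4*a))/2
 u(a) = sqrt(10)*sqrt(-1/(C1 - 4*a))/2


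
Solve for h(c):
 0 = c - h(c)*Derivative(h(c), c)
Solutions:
 h(c) = -sqrt(C1 + c^2)
 h(c) = sqrt(C1 + c^2)


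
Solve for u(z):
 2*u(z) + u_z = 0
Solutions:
 u(z) = C1*exp(-2*z)


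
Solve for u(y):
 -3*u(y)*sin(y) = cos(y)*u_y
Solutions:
 u(y) = C1*cos(y)^3


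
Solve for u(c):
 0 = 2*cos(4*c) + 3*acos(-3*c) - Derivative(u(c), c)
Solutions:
 u(c) = C1 + 3*c*acos(-3*c) + sqrt(1 - 9*c^2) + sin(4*c)/2


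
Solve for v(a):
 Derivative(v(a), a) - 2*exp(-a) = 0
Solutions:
 v(a) = C1 - 2*exp(-a)


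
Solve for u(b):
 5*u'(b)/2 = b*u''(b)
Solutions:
 u(b) = C1 + C2*b^(7/2)


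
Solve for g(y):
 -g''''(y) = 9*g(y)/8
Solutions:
 g(y) = (C1*sin(2^(3/4)*sqrt(3)*y/4) + C2*cos(2^(3/4)*sqrt(3)*y/4))*exp(-2^(3/4)*sqrt(3)*y/4) + (C3*sin(2^(3/4)*sqrt(3)*y/4) + C4*cos(2^(3/4)*sqrt(3)*y/4))*exp(2^(3/4)*sqrt(3)*y/4)


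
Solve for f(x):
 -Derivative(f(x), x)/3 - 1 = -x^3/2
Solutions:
 f(x) = C1 + 3*x^4/8 - 3*x


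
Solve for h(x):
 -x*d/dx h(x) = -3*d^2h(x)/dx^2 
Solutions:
 h(x) = C1 + C2*erfi(sqrt(6)*x/6)


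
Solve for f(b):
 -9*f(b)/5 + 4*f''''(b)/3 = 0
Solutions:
 f(b) = C1*exp(-15^(3/4)*sqrt(2)*b/10) + C2*exp(15^(3/4)*sqrt(2)*b/10) + C3*sin(15^(3/4)*sqrt(2)*b/10) + C4*cos(15^(3/4)*sqrt(2)*b/10)


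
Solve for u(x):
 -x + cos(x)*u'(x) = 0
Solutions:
 u(x) = C1 + Integral(x/cos(x), x)


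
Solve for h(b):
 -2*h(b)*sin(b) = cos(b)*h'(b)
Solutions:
 h(b) = C1*cos(b)^2


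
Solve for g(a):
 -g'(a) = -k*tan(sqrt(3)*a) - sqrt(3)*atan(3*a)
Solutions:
 g(a) = C1 - sqrt(3)*k*log(cos(sqrt(3)*a))/3 + sqrt(3)*(a*atan(3*a) - log(9*a^2 + 1)/6)


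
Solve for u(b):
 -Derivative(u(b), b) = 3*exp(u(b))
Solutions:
 u(b) = log(1/(C1 + 3*b))


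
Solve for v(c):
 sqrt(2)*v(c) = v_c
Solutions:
 v(c) = C1*exp(sqrt(2)*c)


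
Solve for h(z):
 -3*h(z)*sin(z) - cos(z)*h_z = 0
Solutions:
 h(z) = C1*cos(z)^3


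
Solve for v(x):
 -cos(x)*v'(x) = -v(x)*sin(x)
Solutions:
 v(x) = C1/cos(x)


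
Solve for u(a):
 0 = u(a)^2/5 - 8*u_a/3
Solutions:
 u(a) = -40/(C1 + 3*a)


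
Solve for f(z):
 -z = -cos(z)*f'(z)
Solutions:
 f(z) = C1 + Integral(z/cos(z), z)


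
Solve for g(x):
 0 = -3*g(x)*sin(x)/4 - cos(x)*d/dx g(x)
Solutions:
 g(x) = C1*cos(x)^(3/4)


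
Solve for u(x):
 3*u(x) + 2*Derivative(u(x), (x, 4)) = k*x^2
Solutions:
 u(x) = k*x^2/3 + (C1*sin(6^(1/4)*x/2) + C2*cos(6^(1/4)*x/2))*exp(-6^(1/4)*x/2) + (C3*sin(6^(1/4)*x/2) + C4*cos(6^(1/4)*x/2))*exp(6^(1/4)*x/2)


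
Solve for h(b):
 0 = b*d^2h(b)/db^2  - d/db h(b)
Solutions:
 h(b) = C1 + C2*b^2


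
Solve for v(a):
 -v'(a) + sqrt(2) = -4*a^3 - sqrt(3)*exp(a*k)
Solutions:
 v(a) = C1 + a^4 + sqrt(2)*a + sqrt(3)*exp(a*k)/k


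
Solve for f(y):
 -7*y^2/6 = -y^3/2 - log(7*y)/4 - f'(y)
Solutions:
 f(y) = C1 - y^4/8 + 7*y^3/18 - y*log(y)/4 - y*log(7)/4 + y/4


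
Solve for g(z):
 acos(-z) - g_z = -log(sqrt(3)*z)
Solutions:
 g(z) = C1 + z*log(z) + z*acos(-z) - z + z*log(3)/2 + sqrt(1 - z^2)


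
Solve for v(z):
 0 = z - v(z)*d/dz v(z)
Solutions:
 v(z) = -sqrt(C1 + z^2)
 v(z) = sqrt(C1 + z^2)


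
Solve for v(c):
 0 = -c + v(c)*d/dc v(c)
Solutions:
 v(c) = -sqrt(C1 + c^2)
 v(c) = sqrt(C1 + c^2)


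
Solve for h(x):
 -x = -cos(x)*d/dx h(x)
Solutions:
 h(x) = C1 + Integral(x/cos(x), x)


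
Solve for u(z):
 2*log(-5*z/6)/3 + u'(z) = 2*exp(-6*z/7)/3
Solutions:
 u(z) = C1 - 2*z*log(-z)/3 + 2*z*(-log(5) + 1 + log(6))/3 - 7*exp(-6*z/7)/9


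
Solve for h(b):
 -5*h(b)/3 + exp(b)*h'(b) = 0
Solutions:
 h(b) = C1*exp(-5*exp(-b)/3)


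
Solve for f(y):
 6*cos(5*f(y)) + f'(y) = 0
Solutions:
 f(y) = -asin((C1 + exp(60*y))/(C1 - exp(60*y)))/5 + pi/5
 f(y) = asin((C1 + exp(60*y))/(C1 - exp(60*y)))/5


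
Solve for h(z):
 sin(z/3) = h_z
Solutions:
 h(z) = C1 - 3*cos(z/3)


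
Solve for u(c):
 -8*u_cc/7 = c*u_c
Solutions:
 u(c) = C1 + C2*erf(sqrt(7)*c/4)


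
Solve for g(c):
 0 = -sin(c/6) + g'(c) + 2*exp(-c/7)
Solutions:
 g(c) = C1 - 6*cos(c/6) + 14*exp(-c/7)


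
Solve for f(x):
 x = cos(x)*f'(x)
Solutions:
 f(x) = C1 + Integral(x/cos(x), x)


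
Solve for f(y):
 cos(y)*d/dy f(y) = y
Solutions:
 f(y) = C1 + Integral(y/cos(y), y)


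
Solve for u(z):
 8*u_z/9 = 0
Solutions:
 u(z) = C1


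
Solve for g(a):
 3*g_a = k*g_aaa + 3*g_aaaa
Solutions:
 g(a) = C1 + C2*exp(-a*(2*2^(1/3)*k^2/(2*k^3 + sqrt(-4*k^6 + (2*k^3 - 729)^2) - 729)^(1/3) + 2*k + 2^(2/3)*(2*k^3 + sqrt(-4*k^6 + (2*k^3 - 729)^2) - 729)^(1/3))/18) + C3*exp(a*(-8*2^(1/3)*k^2/((-1 + sqrt(3)*I)*(2*k^3 + sqrt(-4*k^6 + (2*k^3 - 729)^2) - 729)^(1/3)) - 4*k + 2^(2/3)*(2*k^3 + sqrt(-4*k^6 + (2*k^3 - 729)^2) - 729)^(1/3) - 2^(2/3)*sqrt(3)*I*(2*k^3 + sqrt(-4*k^6 + (2*k^3 - 729)^2) - 729)^(1/3))/36) + C4*exp(a*(8*2^(1/3)*k^2/((1 + sqrt(3)*I)*(2*k^3 + sqrt(-4*k^6 + (2*k^3 - 729)^2) - 729)^(1/3)) - 4*k + 2^(2/3)*(2*k^3 + sqrt(-4*k^6 + (2*k^3 - 729)^2) - 729)^(1/3) + 2^(2/3)*sqrt(3)*I*(2*k^3 + sqrt(-4*k^6 + (2*k^3 - 729)^2) - 729)^(1/3))/36)


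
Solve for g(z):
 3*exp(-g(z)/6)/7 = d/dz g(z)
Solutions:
 g(z) = 6*log(C1 + z/14)


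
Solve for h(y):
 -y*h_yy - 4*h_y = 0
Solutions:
 h(y) = C1 + C2/y^3


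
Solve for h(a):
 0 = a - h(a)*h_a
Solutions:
 h(a) = -sqrt(C1 + a^2)
 h(a) = sqrt(C1 + a^2)


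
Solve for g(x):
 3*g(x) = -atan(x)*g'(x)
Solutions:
 g(x) = C1*exp(-3*Integral(1/atan(x), x))


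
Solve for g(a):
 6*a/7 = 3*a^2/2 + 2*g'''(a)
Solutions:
 g(a) = C1 + C2*a + C3*a^2 - a^5/80 + a^4/56


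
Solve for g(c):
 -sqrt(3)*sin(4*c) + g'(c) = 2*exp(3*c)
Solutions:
 g(c) = C1 + 2*exp(3*c)/3 - sqrt(3)*cos(4*c)/4


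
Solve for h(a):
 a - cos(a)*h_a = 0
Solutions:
 h(a) = C1 + Integral(a/cos(a), a)


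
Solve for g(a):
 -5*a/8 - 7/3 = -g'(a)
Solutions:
 g(a) = C1 + 5*a^2/16 + 7*a/3


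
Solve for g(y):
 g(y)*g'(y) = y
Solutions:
 g(y) = -sqrt(C1 + y^2)
 g(y) = sqrt(C1 + y^2)


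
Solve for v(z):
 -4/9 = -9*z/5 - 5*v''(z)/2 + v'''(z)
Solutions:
 v(z) = C1 + C2*z + C3*exp(5*z/2) - 3*z^3/25 - 62*z^2/1125


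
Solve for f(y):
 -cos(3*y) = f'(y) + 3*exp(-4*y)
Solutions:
 f(y) = C1 - sin(3*y)/3 + 3*exp(-4*y)/4


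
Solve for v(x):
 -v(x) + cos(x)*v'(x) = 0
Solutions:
 v(x) = C1*sqrt(sin(x) + 1)/sqrt(sin(x) - 1)


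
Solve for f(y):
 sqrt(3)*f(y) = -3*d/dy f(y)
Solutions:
 f(y) = C1*exp(-sqrt(3)*y/3)


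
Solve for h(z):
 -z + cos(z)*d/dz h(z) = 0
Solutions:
 h(z) = C1 + Integral(z/cos(z), z)


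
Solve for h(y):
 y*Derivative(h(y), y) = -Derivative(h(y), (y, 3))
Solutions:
 h(y) = C1 + Integral(C2*airyai(-y) + C3*airybi(-y), y)


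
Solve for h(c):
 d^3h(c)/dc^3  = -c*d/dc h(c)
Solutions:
 h(c) = C1 + Integral(C2*airyai(-c) + C3*airybi(-c), c)


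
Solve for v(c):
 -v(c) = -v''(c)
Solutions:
 v(c) = C1*exp(-c) + C2*exp(c)


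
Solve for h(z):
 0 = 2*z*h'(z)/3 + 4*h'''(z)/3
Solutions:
 h(z) = C1 + Integral(C2*airyai(-2^(2/3)*z/2) + C3*airybi(-2^(2/3)*z/2), z)


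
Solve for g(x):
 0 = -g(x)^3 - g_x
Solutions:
 g(x) = -sqrt(2)*sqrt(-1/(C1 - x))/2
 g(x) = sqrt(2)*sqrt(-1/(C1 - x))/2


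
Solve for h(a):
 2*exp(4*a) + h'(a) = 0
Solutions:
 h(a) = C1 - exp(4*a)/2


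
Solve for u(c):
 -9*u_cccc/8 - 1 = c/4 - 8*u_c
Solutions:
 u(c) = C1 + C4*exp(4*3^(1/3)*c/3) + c^2/64 + c/8 + (C2*sin(2*3^(5/6)*c/3) + C3*cos(2*3^(5/6)*c/3))*exp(-2*3^(1/3)*c/3)


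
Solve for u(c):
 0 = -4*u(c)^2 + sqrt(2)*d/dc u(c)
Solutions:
 u(c) = -1/(C1 + 2*sqrt(2)*c)


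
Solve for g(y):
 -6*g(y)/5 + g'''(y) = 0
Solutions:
 g(y) = C3*exp(5^(2/3)*6^(1/3)*y/5) + (C1*sin(2^(1/3)*3^(5/6)*5^(2/3)*y/10) + C2*cos(2^(1/3)*3^(5/6)*5^(2/3)*y/10))*exp(-5^(2/3)*6^(1/3)*y/10)


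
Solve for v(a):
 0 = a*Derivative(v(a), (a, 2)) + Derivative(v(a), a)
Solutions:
 v(a) = C1 + C2*log(a)


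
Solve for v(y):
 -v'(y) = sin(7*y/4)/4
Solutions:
 v(y) = C1 + cos(7*y/4)/7


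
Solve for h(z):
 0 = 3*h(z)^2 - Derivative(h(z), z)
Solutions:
 h(z) = -1/(C1 + 3*z)


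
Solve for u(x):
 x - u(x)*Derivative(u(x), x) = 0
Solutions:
 u(x) = -sqrt(C1 + x^2)
 u(x) = sqrt(C1 + x^2)


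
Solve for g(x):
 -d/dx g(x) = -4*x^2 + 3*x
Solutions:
 g(x) = C1 + 4*x^3/3 - 3*x^2/2


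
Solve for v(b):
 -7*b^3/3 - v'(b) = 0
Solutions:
 v(b) = C1 - 7*b^4/12


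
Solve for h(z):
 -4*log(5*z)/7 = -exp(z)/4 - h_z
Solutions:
 h(z) = C1 + 4*z*log(z)/7 + 4*z*(-1 + log(5))/7 - exp(z)/4


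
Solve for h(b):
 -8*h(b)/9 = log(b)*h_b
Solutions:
 h(b) = C1*exp(-8*li(b)/9)


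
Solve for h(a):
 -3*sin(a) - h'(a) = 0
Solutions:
 h(a) = C1 + 3*cos(a)


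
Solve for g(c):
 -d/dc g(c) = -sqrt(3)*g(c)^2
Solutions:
 g(c) = -1/(C1 + sqrt(3)*c)


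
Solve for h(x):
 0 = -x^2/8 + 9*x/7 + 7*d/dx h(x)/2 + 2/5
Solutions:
 h(x) = C1 + x^3/84 - 9*x^2/49 - 4*x/35


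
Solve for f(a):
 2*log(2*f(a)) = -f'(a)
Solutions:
 Integral(1/(log(_y) + log(2)), (_y, f(a)))/2 = C1 - a


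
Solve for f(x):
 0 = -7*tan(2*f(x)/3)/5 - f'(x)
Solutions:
 f(x) = -3*asin(C1*exp(-14*x/15))/2 + 3*pi/2
 f(x) = 3*asin(C1*exp(-14*x/15))/2


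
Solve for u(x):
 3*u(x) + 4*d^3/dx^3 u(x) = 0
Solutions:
 u(x) = C3*exp(-6^(1/3)*x/2) + (C1*sin(2^(1/3)*3^(5/6)*x/4) + C2*cos(2^(1/3)*3^(5/6)*x/4))*exp(6^(1/3)*x/4)


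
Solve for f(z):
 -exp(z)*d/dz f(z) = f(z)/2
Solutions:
 f(z) = C1*exp(exp(-z)/2)


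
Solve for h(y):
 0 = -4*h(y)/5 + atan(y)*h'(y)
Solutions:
 h(y) = C1*exp(4*Integral(1/atan(y), y)/5)


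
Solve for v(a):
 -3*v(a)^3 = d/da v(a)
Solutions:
 v(a) = -sqrt(2)*sqrt(-1/(C1 - 3*a))/2
 v(a) = sqrt(2)*sqrt(-1/(C1 - 3*a))/2


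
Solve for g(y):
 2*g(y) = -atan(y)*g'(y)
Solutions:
 g(y) = C1*exp(-2*Integral(1/atan(y), y))


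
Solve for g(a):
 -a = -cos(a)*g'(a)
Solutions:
 g(a) = C1 + Integral(a/cos(a), a)


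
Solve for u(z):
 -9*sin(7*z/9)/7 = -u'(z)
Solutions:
 u(z) = C1 - 81*cos(7*z/9)/49


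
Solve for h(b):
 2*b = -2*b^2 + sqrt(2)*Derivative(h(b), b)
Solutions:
 h(b) = C1 + sqrt(2)*b^3/3 + sqrt(2)*b^2/2


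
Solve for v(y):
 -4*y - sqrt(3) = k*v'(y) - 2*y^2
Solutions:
 v(y) = C1 + 2*y^3/(3*k) - 2*y^2/k - sqrt(3)*y/k


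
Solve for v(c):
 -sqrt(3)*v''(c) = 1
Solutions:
 v(c) = C1 + C2*c - sqrt(3)*c^2/6


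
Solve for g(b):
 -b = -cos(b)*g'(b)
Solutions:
 g(b) = C1 + Integral(b/cos(b), b)


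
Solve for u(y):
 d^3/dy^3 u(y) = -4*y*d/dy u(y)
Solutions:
 u(y) = C1 + Integral(C2*airyai(-2^(2/3)*y) + C3*airybi(-2^(2/3)*y), y)


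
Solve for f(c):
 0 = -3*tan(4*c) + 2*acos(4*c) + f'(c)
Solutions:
 f(c) = C1 - 2*c*acos(4*c) + sqrt(1 - 16*c^2)/2 - 3*log(cos(4*c))/4


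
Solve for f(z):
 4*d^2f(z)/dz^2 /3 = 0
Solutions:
 f(z) = C1 + C2*z


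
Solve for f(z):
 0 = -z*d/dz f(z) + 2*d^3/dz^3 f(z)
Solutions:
 f(z) = C1 + Integral(C2*airyai(2^(2/3)*z/2) + C3*airybi(2^(2/3)*z/2), z)


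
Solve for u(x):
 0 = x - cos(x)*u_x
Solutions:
 u(x) = C1 + Integral(x/cos(x), x)


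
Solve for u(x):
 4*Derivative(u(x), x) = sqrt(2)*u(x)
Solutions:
 u(x) = C1*exp(sqrt(2)*x/4)


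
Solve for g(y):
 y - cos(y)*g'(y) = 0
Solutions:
 g(y) = C1 + Integral(y/cos(y), y)


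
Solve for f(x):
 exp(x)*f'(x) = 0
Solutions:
 f(x) = C1


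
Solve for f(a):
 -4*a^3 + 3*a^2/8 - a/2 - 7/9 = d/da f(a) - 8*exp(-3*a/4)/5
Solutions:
 f(a) = C1 - a^4 + a^3/8 - a^2/4 - 7*a/9 - 32*exp(-3*a/4)/15


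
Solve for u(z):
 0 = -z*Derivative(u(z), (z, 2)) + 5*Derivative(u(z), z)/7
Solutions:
 u(z) = C1 + C2*z^(12/7)


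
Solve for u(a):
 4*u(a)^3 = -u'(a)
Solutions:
 u(a) = -sqrt(2)*sqrt(-1/(C1 - 4*a))/2
 u(a) = sqrt(2)*sqrt(-1/(C1 - 4*a))/2


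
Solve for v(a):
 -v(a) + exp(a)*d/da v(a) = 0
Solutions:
 v(a) = C1*exp(-exp(-a))


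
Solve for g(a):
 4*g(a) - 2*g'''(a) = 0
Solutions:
 g(a) = C3*exp(2^(1/3)*a) + (C1*sin(2^(1/3)*sqrt(3)*a/2) + C2*cos(2^(1/3)*sqrt(3)*a/2))*exp(-2^(1/3)*a/2)


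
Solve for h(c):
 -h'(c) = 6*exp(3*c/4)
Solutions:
 h(c) = C1 - 8*exp(3*c/4)


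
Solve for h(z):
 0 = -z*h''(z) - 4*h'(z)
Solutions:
 h(z) = C1 + C2/z^3


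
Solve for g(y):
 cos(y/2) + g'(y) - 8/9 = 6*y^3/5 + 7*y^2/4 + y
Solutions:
 g(y) = C1 + 3*y^4/10 + 7*y^3/12 + y^2/2 + 8*y/9 - 2*sin(y/2)


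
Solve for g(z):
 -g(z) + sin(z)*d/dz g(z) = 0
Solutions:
 g(z) = C1*sqrt(cos(z) - 1)/sqrt(cos(z) + 1)


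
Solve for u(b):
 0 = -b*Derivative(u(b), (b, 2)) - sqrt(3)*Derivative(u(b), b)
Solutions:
 u(b) = C1 + C2*b^(1 - sqrt(3))


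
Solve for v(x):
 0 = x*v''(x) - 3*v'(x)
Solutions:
 v(x) = C1 + C2*x^4


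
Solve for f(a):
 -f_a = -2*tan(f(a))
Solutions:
 f(a) = pi - asin(C1*exp(2*a))
 f(a) = asin(C1*exp(2*a))


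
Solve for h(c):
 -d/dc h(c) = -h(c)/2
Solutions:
 h(c) = C1*exp(c/2)


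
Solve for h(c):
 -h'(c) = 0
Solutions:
 h(c) = C1


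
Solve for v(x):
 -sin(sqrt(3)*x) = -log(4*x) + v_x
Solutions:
 v(x) = C1 + x*log(x) - x + 2*x*log(2) + sqrt(3)*cos(sqrt(3)*x)/3


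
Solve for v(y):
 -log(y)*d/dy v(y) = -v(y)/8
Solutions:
 v(y) = C1*exp(li(y)/8)


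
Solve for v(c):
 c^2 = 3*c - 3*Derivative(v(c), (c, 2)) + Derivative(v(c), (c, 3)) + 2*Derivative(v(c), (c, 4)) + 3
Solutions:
 v(c) = C1 + C2*c + C3*exp(-3*c/2) + C4*exp(c) - c^4/36 + 7*c^3/54 + 11*c^2/27


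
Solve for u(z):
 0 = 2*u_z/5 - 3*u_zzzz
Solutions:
 u(z) = C1 + C4*exp(15^(2/3)*2^(1/3)*z/15) + (C2*sin(2^(1/3)*3^(1/6)*5^(2/3)*z/10) + C3*cos(2^(1/3)*3^(1/6)*5^(2/3)*z/10))*exp(-15^(2/3)*2^(1/3)*z/30)


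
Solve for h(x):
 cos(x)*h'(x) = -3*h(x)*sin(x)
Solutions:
 h(x) = C1*cos(x)^3


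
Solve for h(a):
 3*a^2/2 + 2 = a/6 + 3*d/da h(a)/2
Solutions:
 h(a) = C1 + a^3/3 - a^2/18 + 4*a/3


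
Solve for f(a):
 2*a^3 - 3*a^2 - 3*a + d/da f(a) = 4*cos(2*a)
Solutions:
 f(a) = C1 - a^4/2 + a^3 + 3*a^2/2 + 2*sin(2*a)


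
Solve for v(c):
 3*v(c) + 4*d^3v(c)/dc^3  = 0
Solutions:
 v(c) = C3*exp(-6^(1/3)*c/2) + (C1*sin(2^(1/3)*3^(5/6)*c/4) + C2*cos(2^(1/3)*3^(5/6)*c/4))*exp(6^(1/3)*c/4)


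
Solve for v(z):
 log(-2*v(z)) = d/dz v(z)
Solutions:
 -Integral(1/(log(-_y) + log(2)), (_y, v(z))) = C1 - z


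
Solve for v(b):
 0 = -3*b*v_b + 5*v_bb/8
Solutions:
 v(b) = C1 + C2*erfi(2*sqrt(15)*b/5)


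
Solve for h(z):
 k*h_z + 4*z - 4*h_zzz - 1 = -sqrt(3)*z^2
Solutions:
 h(z) = C1 + C2*exp(-sqrt(k)*z/2) + C3*exp(sqrt(k)*z/2) - sqrt(3)*z^3/(3*k) - 2*z^2/k + z/k - 8*sqrt(3)*z/k^2


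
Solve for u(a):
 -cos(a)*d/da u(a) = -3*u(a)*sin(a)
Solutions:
 u(a) = C1/cos(a)^3


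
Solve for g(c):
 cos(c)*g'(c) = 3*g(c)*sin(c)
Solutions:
 g(c) = C1/cos(c)^3


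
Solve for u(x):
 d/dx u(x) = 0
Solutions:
 u(x) = C1


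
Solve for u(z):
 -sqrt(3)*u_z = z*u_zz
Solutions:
 u(z) = C1 + C2*z^(1 - sqrt(3))


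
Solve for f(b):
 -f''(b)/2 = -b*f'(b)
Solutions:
 f(b) = C1 + C2*erfi(b)


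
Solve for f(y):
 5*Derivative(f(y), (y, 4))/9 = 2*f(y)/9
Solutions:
 f(y) = C1*exp(-2^(1/4)*5^(3/4)*y/5) + C2*exp(2^(1/4)*5^(3/4)*y/5) + C3*sin(2^(1/4)*5^(3/4)*y/5) + C4*cos(2^(1/4)*5^(3/4)*y/5)


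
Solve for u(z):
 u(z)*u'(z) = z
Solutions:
 u(z) = -sqrt(C1 + z^2)
 u(z) = sqrt(C1 + z^2)


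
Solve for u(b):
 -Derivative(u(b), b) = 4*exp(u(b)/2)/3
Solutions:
 u(b) = 2*log(1/(C1 + 4*b)) + 2*log(6)


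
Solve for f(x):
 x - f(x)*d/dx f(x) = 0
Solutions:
 f(x) = -sqrt(C1 + x^2)
 f(x) = sqrt(C1 + x^2)


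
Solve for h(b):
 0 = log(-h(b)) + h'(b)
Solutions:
 -li(-h(b)) = C1 - b


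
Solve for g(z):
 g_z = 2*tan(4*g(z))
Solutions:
 g(z) = -asin(C1*exp(8*z))/4 + pi/4
 g(z) = asin(C1*exp(8*z))/4


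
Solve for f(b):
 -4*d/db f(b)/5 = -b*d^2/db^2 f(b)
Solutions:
 f(b) = C1 + C2*b^(9/5)


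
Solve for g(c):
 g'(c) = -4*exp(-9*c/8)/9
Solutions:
 g(c) = C1 + 32*exp(-9*c/8)/81


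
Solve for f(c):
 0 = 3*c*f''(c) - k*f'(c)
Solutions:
 f(c) = C1 + c^(re(k)/3 + 1)*(C2*sin(log(c)*Abs(im(k))/3) + C3*cos(log(c)*im(k)/3))


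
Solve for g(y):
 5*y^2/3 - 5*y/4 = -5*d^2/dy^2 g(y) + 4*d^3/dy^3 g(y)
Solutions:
 g(y) = C1 + C2*y + C3*exp(5*y/4) - y^4/36 - 17*y^3/360 - 17*y^2/150


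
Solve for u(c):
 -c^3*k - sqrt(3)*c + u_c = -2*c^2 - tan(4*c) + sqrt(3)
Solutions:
 u(c) = C1 + c^4*k/4 - 2*c^3/3 + sqrt(3)*c^2/2 + sqrt(3)*c + log(cos(4*c))/4


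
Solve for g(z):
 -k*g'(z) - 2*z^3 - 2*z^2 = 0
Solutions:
 g(z) = C1 - z^4/(2*k) - 2*z^3/(3*k)


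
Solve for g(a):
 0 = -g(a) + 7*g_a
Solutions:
 g(a) = C1*exp(a/7)


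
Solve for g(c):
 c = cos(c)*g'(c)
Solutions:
 g(c) = C1 + Integral(c/cos(c), c)


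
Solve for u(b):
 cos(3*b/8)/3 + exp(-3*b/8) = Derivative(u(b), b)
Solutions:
 u(b) = C1 + 8*sin(3*b/8)/9 - 8*exp(-3*b/8)/3


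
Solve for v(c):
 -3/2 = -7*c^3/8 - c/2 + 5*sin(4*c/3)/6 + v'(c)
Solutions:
 v(c) = C1 + 7*c^4/32 + c^2/4 - 3*c/2 + 5*cos(4*c/3)/8


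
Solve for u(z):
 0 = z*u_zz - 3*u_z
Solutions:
 u(z) = C1 + C2*z^4


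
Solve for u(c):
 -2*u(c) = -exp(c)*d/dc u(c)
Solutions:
 u(c) = C1*exp(-2*exp(-c))


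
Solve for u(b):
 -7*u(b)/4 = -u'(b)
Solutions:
 u(b) = C1*exp(7*b/4)


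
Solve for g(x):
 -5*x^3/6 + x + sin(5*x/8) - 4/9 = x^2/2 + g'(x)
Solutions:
 g(x) = C1 - 5*x^4/24 - x^3/6 + x^2/2 - 4*x/9 - 8*cos(5*x/8)/5


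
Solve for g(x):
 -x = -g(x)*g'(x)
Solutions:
 g(x) = -sqrt(C1 + x^2)
 g(x) = sqrt(C1 + x^2)


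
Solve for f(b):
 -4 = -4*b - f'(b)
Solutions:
 f(b) = C1 - 2*b^2 + 4*b


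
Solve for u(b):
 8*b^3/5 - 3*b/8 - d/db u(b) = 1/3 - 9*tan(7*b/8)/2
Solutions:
 u(b) = C1 + 2*b^4/5 - 3*b^2/16 - b/3 - 36*log(cos(7*b/8))/7


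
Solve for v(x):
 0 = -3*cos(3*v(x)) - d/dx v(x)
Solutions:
 v(x) = -asin((C1 + exp(18*x))/(C1 - exp(18*x)))/3 + pi/3
 v(x) = asin((C1 + exp(18*x))/(C1 - exp(18*x)))/3


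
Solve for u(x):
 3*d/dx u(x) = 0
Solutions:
 u(x) = C1


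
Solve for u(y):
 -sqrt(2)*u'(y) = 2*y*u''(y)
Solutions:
 u(y) = C1 + C2*y^(1 - sqrt(2)/2)


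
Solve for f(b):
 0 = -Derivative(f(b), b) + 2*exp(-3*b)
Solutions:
 f(b) = C1 - 2*exp(-3*b)/3


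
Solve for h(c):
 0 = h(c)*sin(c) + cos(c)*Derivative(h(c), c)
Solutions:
 h(c) = C1*cos(c)


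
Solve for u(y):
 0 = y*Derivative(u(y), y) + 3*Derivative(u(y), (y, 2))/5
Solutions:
 u(y) = C1 + C2*erf(sqrt(30)*y/6)


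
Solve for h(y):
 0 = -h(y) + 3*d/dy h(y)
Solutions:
 h(y) = C1*exp(y/3)


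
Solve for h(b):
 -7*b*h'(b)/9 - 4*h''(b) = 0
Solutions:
 h(b) = C1 + C2*erf(sqrt(14)*b/12)


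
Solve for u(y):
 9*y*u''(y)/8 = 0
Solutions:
 u(y) = C1 + C2*y


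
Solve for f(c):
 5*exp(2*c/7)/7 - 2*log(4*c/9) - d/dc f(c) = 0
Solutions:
 f(c) = C1 - 2*c*log(c) + 2*c*(-2*log(2) + 1 + 2*log(3)) + 5*exp(2*c/7)/2


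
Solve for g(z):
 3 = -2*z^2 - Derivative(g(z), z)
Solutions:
 g(z) = C1 - 2*z^3/3 - 3*z


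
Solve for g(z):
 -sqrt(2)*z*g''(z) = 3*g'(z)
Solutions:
 g(z) = C1 + C2*z^(1 - 3*sqrt(2)/2)


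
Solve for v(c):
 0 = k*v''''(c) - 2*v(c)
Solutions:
 v(c) = C1*exp(-2^(1/4)*c*(1/k)^(1/4)) + C2*exp(2^(1/4)*c*(1/k)^(1/4)) + C3*exp(-2^(1/4)*I*c*(1/k)^(1/4)) + C4*exp(2^(1/4)*I*c*(1/k)^(1/4))


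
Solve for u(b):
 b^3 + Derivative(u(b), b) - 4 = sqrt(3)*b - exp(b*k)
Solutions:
 u(b) = C1 - b^4/4 + sqrt(3)*b^2/2 + 4*b - exp(b*k)/k


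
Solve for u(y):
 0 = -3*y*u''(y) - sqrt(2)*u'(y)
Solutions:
 u(y) = C1 + C2*y^(1 - sqrt(2)/3)


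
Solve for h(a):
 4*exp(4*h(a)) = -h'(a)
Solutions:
 h(a) = log(-I*(1/(C1 + 16*a))^(1/4))
 h(a) = log(I*(1/(C1 + 16*a))^(1/4))
 h(a) = log(-(1/(C1 + 16*a))^(1/4))
 h(a) = log(1/(C1 + 16*a))/4


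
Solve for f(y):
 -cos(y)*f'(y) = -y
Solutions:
 f(y) = C1 + Integral(y/cos(y), y)


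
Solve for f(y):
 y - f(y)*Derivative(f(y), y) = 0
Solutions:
 f(y) = -sqrt(C1 + y^2)
 f(y) = sqrt(C1 + y^2)


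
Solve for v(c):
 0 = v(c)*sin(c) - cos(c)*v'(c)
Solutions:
 v(c) = C1/cos(c)


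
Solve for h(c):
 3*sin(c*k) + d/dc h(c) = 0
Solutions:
 h(c) = C1 + 3*cos(c*k)/k


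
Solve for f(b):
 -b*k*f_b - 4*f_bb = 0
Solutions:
 f(b) = Piecewise((-sqrt(2)*sqrt(pi)*C1*erf(sqrt(2)*b*sqrt(k)/4)/sqrt(k) - C2, (k > 0) | (k < 0)), (-C1*b - C2, True))


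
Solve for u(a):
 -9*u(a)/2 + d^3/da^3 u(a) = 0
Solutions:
 u(a) = C3*exp(6^(2/3)*a/2) + (C1*sin(3*2^(2/3)*3^(1/6)*a/4) + C2*cos(3*2^(2/3)*3^(1/6)*a/4))*exp(-6^(2/3)*a/4)


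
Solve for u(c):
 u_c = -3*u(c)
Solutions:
 u(c) = C1*exp(-3*c)


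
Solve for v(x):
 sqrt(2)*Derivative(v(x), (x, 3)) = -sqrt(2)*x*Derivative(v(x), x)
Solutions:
 v(x) = C1 + Integral(C2*airyai(-x) + C3*airybi(-x), x)


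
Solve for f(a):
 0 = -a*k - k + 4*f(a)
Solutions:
 f(a) = k*(a + 1)/4


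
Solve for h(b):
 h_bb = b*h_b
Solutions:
 h(b) = C1 + C2*erfi(sqrt(2)*b/2)


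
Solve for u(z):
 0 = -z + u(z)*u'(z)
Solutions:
 u(z) = -sqrt(C1 + z^2)
 u(z) = sqrt(C1 + z^2)


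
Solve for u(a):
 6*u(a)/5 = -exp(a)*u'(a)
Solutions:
 u(a) = C1*exp(6*exp(-a)/5)


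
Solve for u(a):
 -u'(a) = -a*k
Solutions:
 u(a) = C1 + a^2*k/2


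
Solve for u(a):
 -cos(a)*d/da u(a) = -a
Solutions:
 u(a) = C1 + Integral(a/cos(a), a)


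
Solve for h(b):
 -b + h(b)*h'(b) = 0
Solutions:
 h(b) = -sqrt(C1 + b^2)
 h(b) = sqrt(C1 + b^2)


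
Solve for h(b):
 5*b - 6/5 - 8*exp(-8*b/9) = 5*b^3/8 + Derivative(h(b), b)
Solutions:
 h(b) = C1 - 5*b^4/32 + 5*b^2/2 - 6*b/5 + 9*exp(-8*b/9)


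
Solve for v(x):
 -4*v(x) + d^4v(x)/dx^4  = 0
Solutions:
 v(x) = C1*exp(-sqrt(2)*x) + C2*exp(sqrt(2)*x) + C3*sin(sqrt(2)*x) + C4*cos(sqrt(2)*x)


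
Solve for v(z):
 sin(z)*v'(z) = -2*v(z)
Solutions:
 v(z) = C1*(cos(z) + 1)/(cos(z) - 1)


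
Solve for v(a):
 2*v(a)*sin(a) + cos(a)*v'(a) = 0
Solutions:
 v(a) = C1*cos(a)^2


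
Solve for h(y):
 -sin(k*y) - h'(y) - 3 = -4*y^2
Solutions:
 h(y) = C1 + 4*y^3/3 - 3*y + cos(k*y)/k


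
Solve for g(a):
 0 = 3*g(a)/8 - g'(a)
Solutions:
 g(a) = C1*exp(3*a/8)


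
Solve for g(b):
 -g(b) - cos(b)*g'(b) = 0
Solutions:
 g(b) = C1*sqrt(sin(b) - 1)/sqrt(sin(b) + 1)


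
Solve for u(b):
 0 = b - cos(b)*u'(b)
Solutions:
 u(b) = C1 + Integral(b/cos(b), b)


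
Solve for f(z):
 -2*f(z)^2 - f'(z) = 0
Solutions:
 f(z) = 1/(C1 + 2*z)


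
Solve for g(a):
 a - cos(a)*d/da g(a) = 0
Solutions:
 g(a) = C1 + Integral(a/cos(a), a)


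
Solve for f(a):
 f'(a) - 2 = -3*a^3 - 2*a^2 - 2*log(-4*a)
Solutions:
 f(a) = C1 - 3*a^4/4 - 2*a^3/3 - 2*a*log(-a) + 4*a*(1 - log(2))


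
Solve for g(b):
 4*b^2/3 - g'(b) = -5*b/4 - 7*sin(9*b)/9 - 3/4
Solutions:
 g(b) = C1 + 4*b^3/9 + 5*b^2/8 + 3*b/4 - 7*cos(9*b)/81


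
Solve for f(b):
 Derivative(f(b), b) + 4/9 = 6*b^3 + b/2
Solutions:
 f(b) = C1 + 3*b^4/2 + b^2/4 - 4*b/9


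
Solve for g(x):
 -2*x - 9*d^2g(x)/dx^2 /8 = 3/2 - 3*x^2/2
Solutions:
 g(x) = C1 + C2*x + x^4/9 - 8*x^3/27 - 2*x^2/3


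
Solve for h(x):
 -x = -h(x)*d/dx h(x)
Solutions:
 h(x) = -sqrt(C1 + x^2)
 h(x) = sqrt(C1 + x^2)


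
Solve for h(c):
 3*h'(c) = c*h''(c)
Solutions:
 h(c) = C1 + C2*c^4


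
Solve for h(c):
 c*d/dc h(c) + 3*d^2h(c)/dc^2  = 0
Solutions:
 h(c) = C1 + C2*erf(sqrt(6)*c/6)


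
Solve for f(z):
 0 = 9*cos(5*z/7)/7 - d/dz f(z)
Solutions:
 f(z) = C1 + 9*sin(5*z/7)/5


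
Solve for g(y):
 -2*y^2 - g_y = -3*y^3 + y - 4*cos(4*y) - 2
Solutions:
 g(y) = C1 + 3*y^4/4 - 2*y^3/3 - y^2/2 + 2*y + sin(4*y)


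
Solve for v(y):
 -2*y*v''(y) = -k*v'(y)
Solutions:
 v(y) = C1 + y^(re(k)/2 + 1)*(C2*sin(log(y)*Abs(im(k))/2) + C3*cos(log(y)*im(k)/2))


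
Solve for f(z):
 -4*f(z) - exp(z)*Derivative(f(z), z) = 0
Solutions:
 f(z) = C1*exp(4*exp(-z))


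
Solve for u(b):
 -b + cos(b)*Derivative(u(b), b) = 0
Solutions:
 u(b) = C1 + Integral(b/cos(b), b)


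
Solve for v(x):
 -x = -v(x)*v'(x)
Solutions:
 v(x) = -sqrt(C1 + x^2)
 v(x) = sqrt(C1 + x^2)


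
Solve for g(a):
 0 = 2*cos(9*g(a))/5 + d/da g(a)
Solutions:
 2*a/5 - log(sin(9*g(a)) - 1)/18 + log(sin(9*g(a)) + 1)/18 = C1


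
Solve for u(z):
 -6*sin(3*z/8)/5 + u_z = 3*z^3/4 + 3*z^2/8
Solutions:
 u(z) = C1 + 3*z^4/16 + z^3/8 - 16*cos(3*z/8)/5


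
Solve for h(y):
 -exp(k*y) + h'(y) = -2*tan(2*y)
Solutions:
 h(y) = C1 + Piecewise((exp(k*y)/k, Ne(k, 0)), (y, True)) + log(cos(2*y))


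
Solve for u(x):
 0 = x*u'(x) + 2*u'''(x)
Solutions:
 u(x) = C1 + Integral(C2*airyai(-2^(2/3)*x/2) + C3*airybi(-2^(2/3)*x/2), x)


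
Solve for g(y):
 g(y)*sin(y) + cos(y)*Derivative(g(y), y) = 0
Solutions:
 g(y) = C1*cos(y)


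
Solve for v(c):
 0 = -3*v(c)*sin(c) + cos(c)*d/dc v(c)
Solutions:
 v(c) = C1/cos(c)^3


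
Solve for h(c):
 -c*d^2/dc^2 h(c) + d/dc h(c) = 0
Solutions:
 h(c) = C1 + C2*c^2


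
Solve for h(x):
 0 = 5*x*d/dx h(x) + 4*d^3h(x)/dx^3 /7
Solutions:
 h(x) = C1 + Integral(C2*airyai(-70^(1/3)*x/2) + C3*airybi(-70^(1/3)*x/2), x)


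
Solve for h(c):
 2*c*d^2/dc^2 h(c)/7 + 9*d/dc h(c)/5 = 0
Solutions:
 h(c) = C1 + C2/c^(53/10)


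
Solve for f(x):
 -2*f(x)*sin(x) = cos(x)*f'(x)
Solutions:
 f(x) = C1*cos(x)^2


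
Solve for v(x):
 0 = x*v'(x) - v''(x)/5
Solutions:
 v(x) = C1 + C2*erfi(sqrt(10)*x/2)


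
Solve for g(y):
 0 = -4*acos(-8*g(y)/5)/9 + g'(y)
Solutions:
 Integral(1/acos(-8*_y/5), (_y, g(y))) = C1 + 4*y/9


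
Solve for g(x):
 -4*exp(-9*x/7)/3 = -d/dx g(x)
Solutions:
 g(x) = C1 - 28*exp(-9*x/7)/27


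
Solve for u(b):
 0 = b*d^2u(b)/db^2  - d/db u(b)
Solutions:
 u(b) = C1 + C2*b^2


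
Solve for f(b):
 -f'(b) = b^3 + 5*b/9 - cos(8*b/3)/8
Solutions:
 f(b) = C1 - b^4/4 - 5*b^2/18 + 3*sin(8*b/3)/64


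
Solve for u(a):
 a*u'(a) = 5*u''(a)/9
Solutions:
 u(a) = C1 + C2*erfi(3*sqrt(10)*a/10)


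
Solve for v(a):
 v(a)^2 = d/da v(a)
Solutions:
 v(a) = -1/(C1 + a)


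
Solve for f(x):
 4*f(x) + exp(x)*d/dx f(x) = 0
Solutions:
 f(x) = C1*exp(4*exp(-x))


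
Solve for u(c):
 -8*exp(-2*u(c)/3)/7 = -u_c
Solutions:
 u(c) = 3*log(-sqrt(C1 + 8*c)) - 3*log(21) + 3*log(42)/2
 u(c) = 3*log(C1 + 8*c)/2 - 3*log(21) + 3*log(42)/2


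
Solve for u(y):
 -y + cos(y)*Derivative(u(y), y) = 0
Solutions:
 u(y) = C1 + Integral(y/cos(y), y)


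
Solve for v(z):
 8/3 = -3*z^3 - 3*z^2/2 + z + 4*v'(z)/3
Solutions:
 v(z) = C1 + 9*z^4/16 + 3*z^3/8 - 3*z^2/8 + 2*z


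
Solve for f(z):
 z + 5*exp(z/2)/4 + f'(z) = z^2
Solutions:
 f(z) = C1 + z^3/3 - z^2/2 - 5*exp(z/2)/2


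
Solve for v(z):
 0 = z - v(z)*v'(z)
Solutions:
 v(z) = -sqrt(C1 + z^2)
 v(z) = sqrt(C1 + z^2)


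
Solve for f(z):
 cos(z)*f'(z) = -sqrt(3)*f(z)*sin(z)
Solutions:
 f(z) = C1*cos(z)^(sqrt(3))


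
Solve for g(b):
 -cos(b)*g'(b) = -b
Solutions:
 g(b) = C1 + Integral(b/cos(b), b)


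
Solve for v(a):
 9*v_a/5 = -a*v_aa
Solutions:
 v(a) = C1 + C2/a^(4/5)


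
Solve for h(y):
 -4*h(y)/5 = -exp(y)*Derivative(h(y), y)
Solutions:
 h(y) = C1*exp(-4*exp(-y)/5)


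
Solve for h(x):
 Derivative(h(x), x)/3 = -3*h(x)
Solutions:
 h(x) = C1*exp(-9*x)


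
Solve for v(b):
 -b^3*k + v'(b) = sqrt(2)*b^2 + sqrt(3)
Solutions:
 v(b) = C1 + b^4*k/4 + sqrt(2)*b^3/3 + sqrt(3)*b


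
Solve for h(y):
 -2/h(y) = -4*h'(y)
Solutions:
 h(y) = -sqrt(C1 + y)
 h(y) = sqrt(C1 + y)


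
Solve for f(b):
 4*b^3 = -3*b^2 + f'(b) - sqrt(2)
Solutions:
 f(b) = C1 + b^4 + b^3 + sqrt(2)*b


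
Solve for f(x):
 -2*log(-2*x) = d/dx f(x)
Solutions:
 f(x) = C1 - 2*x*log(-x) + 2*x*(1 - log(2))


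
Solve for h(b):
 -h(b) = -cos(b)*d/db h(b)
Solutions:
 h(b) = C1*sqrt(sin(b) + 1)/sqrt(sin(b) - 1)


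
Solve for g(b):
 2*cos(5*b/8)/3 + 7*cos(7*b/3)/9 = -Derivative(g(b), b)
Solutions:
 g(b) = C1 - 16*sin(5*b/8)/15 - sin(7*b/3)/3


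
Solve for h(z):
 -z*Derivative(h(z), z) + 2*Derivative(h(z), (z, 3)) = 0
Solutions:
 h(z) = C1 + Integral(C2*airyai(2^(2/3)*z/2) + C3*airybi(2^(2/3)*z/2), z)


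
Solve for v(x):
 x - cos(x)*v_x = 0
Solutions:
 v(x) = C1 + Integral(x/cos(x), x)


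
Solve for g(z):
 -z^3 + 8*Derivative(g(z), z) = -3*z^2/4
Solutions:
 g(z) = C1 + z^4/32 - z^3/32


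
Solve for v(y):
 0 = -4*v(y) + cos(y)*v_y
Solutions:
 v(y) = C1*(sin(y)^2 + 2*sin(y) + 1)/(sin(y)^2 - 2*sin(y) + 1)


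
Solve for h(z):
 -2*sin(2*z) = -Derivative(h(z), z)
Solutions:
 h(z) = C1 - cos(2*z)


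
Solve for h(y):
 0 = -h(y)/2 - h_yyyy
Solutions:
 h(y) = (C1*sin(2^(1/4)*y/2) + C2*cos(2^(1/4)*y/2))*exp(-2^(1/4)*y/2) + (C3*sin(2^(1/4)*y/2) + C4*cos(2^(1/4)*y/2))*exp(2^(1/4)*y/2)


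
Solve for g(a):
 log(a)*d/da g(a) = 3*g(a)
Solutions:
 g(a) = C1*exp(3*li(a))


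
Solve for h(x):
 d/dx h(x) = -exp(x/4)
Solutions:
 h(x) = C1 - 4*exp(x/4)


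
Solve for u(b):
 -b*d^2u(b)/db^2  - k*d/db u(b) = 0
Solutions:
 u(b) = C1 + b^(1 - re(k))*(C2*sin(log(b)*Abs(im(k))) + C3*cos(log(b)*im(k)))


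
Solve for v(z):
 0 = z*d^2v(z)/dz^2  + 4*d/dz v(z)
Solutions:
 v(z) = C1 + C2/z^3


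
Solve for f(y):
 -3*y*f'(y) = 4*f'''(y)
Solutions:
 f(y) = C1 + Integral(C2*airyai(-6^(1/3)*y/2) + C3*airybi(-6^(1/3)*y/2), y)


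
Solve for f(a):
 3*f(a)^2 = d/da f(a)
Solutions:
 f(a) = -1/(C1 + 3*a)


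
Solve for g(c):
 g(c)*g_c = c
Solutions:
 g(c) = -sqrt(C1 + c^2)
 g(c) = sqrt(C1 + c^2)


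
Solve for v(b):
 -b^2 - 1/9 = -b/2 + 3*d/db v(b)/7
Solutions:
 v(b) = C1 - 7*b^3/9 + 7*b^2/12 - 7*b/27


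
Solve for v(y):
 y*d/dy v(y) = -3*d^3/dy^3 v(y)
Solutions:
 v(y) = C1 + Integral(C2*airyai(-3^(2/3)*y/3) + C3*airybi(-3^(2/3)*y/3), y)


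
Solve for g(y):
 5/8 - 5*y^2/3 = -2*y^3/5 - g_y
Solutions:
 g(y) = C1 - y^4/10 + 5*y^3/9 - 5*y/8


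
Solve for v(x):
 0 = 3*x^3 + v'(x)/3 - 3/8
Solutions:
 v(x) = C1 - 9*x^4/4 + 9*x/8
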